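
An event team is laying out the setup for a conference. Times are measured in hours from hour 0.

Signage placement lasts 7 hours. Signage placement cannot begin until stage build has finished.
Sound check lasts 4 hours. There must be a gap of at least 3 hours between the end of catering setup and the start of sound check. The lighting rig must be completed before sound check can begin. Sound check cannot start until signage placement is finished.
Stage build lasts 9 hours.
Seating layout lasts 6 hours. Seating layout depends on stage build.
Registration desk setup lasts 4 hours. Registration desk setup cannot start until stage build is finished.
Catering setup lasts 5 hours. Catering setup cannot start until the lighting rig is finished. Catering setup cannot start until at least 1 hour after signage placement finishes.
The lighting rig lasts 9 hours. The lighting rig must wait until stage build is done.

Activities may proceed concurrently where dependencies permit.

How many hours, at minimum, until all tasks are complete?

30

Stage build has no prerequisites, so it starts at hour 0 and finishes at hour 9.
Signage placement cannot begin until stage build (finishes hour 9). It runs from hour 9 to 9 + 7 = hour 16.
Registration desk setup waits on stage build (finishes hour 9), so it starts at hour 9 and finishes at 9 + 4 = hour 13.
Seating layout cannot begin until stage build (finishes hour 9). It runs from hour 9 to 9 + 6 = hour 15.
After stage build (finishes hour 9), the lighting rig can start at hour 9 and finishes at hour 18.
For catering setup: the lighting rig (finishes hour 18); signage placement (finishes hour 16, plus 1-hour gap → hour 17). Taking the maximum gives a start of hour 18, and it finishes at 18 + 5 = hour 23.
Sound check has to wait for catering setup (finishes hour 23, plus 3-hour gap → hour 26); the lighting rig (finishes hour 18); signage placement (finishes hour 16). The latest of these is hour 26, so sound check runs hour 26 to 26 + 4 = hour 30.
All tasks are finished once the last one completes. Finish times: Stage build at 9, The lighting rig at 18, Seating layout at 15, Registration desk setup at 13, Signage placement at 16, Catering setup at 23, Sound check at 30. The latest is hour 30.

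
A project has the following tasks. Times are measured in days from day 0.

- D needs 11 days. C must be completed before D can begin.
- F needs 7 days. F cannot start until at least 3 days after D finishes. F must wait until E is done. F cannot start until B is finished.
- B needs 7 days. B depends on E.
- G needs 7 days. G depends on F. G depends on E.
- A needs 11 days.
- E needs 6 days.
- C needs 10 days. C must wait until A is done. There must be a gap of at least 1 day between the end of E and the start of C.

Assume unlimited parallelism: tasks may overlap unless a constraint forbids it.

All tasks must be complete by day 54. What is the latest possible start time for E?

9

G has no dependents, so it just needs to finish by day 54. Starting by 54 − 7 = day 47 achieves that.
F has to be done before G (must start by day 47). That means finishing by day 47, i.e. starting by 47 − 7 = day 40.
D must finish before F (must start by day 40, minus 3-day gap → day 37). With an 11-day duration, D must start by 37 − 11 = day 26.
C has to be done before D (must start by day 26). That means finishing by day 26, i.e. starting by 26 − 10 = day 16.
B feeds into F (must start by day 40); so B must finish by day 40 and therefore start by day 33.
For E: B (must start by day 33); C (must start by day 16, minus 1-day gap → day 15); F (must start by day 40); G (must start by day 47). The most restrictive is day 15; with a 6-day duration, E must start by day 9.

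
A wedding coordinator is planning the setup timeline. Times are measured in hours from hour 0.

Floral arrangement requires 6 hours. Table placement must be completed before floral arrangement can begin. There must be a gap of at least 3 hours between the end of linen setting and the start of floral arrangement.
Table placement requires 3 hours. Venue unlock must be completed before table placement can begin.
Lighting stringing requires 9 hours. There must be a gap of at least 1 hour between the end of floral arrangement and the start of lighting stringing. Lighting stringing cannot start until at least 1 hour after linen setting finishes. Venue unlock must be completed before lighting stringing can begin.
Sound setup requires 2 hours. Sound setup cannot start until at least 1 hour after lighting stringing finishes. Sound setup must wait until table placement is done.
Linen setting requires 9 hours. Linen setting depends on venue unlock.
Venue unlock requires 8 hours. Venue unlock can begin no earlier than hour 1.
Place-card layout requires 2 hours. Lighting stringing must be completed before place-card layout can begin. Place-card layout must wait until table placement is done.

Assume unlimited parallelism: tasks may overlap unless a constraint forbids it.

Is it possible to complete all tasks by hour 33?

No

After its own release at hour 1, venue unlock can start at hour 1 and finishes at hour 9.
After venue unlock (finishes hour 9), linen setting can start at hour 9 and finishes at hour 18.
Table placement cannot begin until venue unlock (finishes hour 9). It runs from hour 9 to 9 + 3 = hour 12.
Floral arrangement has to wait for table placement (finishes hour 12); linen setting (finishes hour 18, plus 3-hour gap → hour 21). The latest of these is hour 21, so floral arrangement runs hour 21 to 21 + 6 = hour 27.
Lighting stringing has to wait for floral arrangement (finishes hour 27, plus 1-hour gap → hour 28); linen setting (finishes hour 18, plus 1-hour gap → hour 19); venue unlock (finishes hour 9). The latest of these is hour 28, so lighting stringing runs hour 28 to 28 + 9 = hour 37.
Place-card layout needs all of lighting stringing (finishes hour 37); table placement (finishes hour 12). That puts its earliest start at hour 37; it finishes at 37 + 2 = hour 39.
For sound setup: lighting stringing (finishes hour 37, plus 1-hour gap → hour 38); table placement (finishes hour 12). Taking the maximum gives a start of hour 38, and it finishes at 38 + 2 = hour 40.
The earliest everything can be done is hour 40, which is after the deadline of 33, so it is not possible.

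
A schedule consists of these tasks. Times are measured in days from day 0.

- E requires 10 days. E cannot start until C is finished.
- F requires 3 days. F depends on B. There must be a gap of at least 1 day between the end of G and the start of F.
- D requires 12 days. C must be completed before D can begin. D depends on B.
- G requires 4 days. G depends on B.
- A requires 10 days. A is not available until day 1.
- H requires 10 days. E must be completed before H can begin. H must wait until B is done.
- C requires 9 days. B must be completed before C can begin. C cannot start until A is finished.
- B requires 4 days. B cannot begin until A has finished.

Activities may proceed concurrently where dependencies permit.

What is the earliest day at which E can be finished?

34

A cannot begin until its own release at day 1. It runs from day 1 to 1 + 10 = day 11.
After A (finishes day 11), B can start at day 11 and finishes at day 15.
C cannot start until B (finishes day 15); A (finishes day 11). The controlling bound is day 15, so C finishes at 15 + 9 = day 24.
E waits on C (finishes day 24), so it starts at day 24 and finishes at 24 + 10 = day 34.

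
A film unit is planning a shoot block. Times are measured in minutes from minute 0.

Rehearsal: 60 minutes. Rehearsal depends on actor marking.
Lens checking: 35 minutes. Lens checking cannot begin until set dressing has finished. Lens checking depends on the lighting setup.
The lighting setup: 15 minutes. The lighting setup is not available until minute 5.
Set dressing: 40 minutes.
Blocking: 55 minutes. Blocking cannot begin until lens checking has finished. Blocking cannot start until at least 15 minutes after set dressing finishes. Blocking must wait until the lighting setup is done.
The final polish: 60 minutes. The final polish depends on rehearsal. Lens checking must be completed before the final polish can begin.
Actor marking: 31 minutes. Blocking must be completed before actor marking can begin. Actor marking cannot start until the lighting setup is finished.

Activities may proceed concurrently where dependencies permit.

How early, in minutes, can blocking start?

75

The lighting setup waits on its own release at minute 5, so it starts at minute 5 and finishes at 5 + 15 = minute 20.
Nothing blocks set dressing, so it runs from minute 0 to minute 40.
For lens checking: set dressing (finishes minute 40); the lighting setup (finishes minute 20). Taking the maximum gives a start of minute 40, and it finishes at 40 + 35 = minute 75.
Blocking waits on lens checking (finishes minute 75); set dressing (finishes minute 40, plus 15-minute gap → minute 55); the lighting setup (finishes minute 20). The latest of these is minute 75, which is the earliest blocking can start.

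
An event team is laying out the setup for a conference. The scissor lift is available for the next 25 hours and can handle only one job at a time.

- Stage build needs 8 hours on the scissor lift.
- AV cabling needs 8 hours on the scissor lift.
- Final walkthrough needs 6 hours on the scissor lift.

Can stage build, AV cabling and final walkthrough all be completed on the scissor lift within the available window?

Running back to back, the jobs need 8 + 8 + 6 = 22 hours on the scissor lift.
Since 22 ≤ 25, they fit within the window.

Yes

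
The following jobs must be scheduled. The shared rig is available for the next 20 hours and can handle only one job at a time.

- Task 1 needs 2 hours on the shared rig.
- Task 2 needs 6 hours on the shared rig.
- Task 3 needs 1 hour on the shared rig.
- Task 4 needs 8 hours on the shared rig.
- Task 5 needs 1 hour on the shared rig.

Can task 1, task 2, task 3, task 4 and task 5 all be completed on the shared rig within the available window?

Running back to back, the jobs need 2 + 6 + 1 + 8 + 1 = 18 hours on the shared rig.
Since 18 ≤ 20, they fit within the window.

Yes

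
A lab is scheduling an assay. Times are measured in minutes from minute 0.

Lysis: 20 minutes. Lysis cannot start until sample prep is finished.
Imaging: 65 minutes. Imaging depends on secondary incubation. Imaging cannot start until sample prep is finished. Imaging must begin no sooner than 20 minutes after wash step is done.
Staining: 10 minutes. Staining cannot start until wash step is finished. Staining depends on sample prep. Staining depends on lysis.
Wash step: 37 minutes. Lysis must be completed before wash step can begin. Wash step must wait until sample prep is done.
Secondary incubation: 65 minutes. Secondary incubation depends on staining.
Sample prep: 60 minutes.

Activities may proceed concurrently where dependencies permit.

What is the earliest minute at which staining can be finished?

127

Nothing blocks sample prep, so it runs from minute 0 to minute 60.
Lysis waits on sample prep (finishes minute 60), so it starts at minute 60 and finishes at 60 + 20 = minute 80.
For wash step: lysis (finishes minute 80); sample prep (finishes minute 60). Taking the maximum gives a start of minute 80, and it finishes at 80 + 37 = minute 117.
Staining cannot start until wash step (finishes minute 117); sample prep (finishes minute 60); lysis (finishes minute 80). The controlling bound is minute 117, so staining finishes at 117 + 10 = minute 127.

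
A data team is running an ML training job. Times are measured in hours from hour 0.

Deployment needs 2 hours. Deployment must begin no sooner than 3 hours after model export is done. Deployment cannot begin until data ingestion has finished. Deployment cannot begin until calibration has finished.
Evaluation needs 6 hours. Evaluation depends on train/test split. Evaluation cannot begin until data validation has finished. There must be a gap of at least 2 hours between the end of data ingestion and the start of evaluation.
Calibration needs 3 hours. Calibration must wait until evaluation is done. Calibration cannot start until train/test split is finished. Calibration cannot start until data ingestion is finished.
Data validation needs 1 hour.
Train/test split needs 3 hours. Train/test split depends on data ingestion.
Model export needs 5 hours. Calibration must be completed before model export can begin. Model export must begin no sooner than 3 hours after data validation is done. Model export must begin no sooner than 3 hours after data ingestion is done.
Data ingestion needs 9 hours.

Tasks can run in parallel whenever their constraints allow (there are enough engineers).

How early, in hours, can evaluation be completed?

18

Nothing blocks data validation, so it runs from hour 0 to hour 1.
Nothing blocks data ingestion, so it runs from hour 0 to hour 9.
After data ingestion (finishes hour 9), train/test split can start at hour 9 and finishes at hour 12.
Evaluation needs all of train/test split (finishes hour 12); data validation (finishes hour 1); data ingestion (finishes hour 9, plus 2-hour gap → hour 11). That puts its earliest start at hour 12; it finishes at 12 + 6 = hour 18.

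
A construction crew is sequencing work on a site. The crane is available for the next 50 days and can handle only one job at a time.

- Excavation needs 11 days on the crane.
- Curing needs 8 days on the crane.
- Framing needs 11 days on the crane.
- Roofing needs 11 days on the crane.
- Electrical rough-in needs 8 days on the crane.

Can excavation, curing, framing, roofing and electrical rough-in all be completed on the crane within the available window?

Yes

Running back to back, the jobs need 11 + 8 + 11 + 11 + 8 = 49 days on the crane.
Since 49 ≤ 50, they fit within the window.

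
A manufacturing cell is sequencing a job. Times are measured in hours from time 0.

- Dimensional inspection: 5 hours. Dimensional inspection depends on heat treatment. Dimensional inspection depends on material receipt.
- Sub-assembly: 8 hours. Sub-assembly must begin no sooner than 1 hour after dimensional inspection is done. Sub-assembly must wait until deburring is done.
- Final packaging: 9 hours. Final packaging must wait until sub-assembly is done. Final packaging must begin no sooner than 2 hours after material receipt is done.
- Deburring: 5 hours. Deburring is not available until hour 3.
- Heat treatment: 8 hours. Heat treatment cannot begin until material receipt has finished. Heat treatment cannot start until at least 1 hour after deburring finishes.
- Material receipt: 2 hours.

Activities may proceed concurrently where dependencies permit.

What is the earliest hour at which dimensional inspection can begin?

17

Deburring cannot begin until its own release at hour 3. It runs from hour 3 to 3 + 5 = hour 8.
Material receipt has no prerequisites, so it starts at hour 0 and finishes at hour 2.
Heat treatment has to wait for material receipt (finishes hour 2); deburring (finishes hour 8, plus 1-hour gap → hour 9). The latest of these is hour 9, so heat treatment runs hour 9 to 9 + 8 = hour 17.
Dimensional inspection waits on heat treatment (finishes hour 17); material receipt (finishes hour 2). The latest of these is hour 17, which is the earliest dimensional inspection can start.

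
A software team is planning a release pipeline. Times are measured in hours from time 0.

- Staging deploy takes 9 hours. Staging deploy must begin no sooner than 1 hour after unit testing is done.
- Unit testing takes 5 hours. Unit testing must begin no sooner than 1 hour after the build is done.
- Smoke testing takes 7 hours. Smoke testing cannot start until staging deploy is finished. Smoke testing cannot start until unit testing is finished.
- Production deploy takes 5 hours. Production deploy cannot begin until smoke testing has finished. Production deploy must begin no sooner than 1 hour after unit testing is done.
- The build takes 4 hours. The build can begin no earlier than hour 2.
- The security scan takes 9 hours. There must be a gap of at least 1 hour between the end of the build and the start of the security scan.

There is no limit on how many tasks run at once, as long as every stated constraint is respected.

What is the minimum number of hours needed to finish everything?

The build waits on its own release at hour 2, so it starts at hour 2 and finishes at 2 + 4 = hour 6.
The security scan cannot begin until the build (finishes hour 6, plus 1-hour gap → hour 7). It runs from hour 7 to 7 + 9 = hour 16.
Unit testing waits on the build (finishes hour 6, plus 1-hour gap → hour 7), so it starts at hour 7 and finishes at 7 + 5 = hour 12.
Staging deploy cannot begin until unit testing (finishes hour 12, plus 1-hour gap → hour 13). It runs from hour 13 to 13 + 9 = hour 22.
Smoke testing has to wait for staging deploy (finishes hour 22); unit testing (finishes hour 12). The latest of these is hour 22, so smoke testing runs hour 22 to 22 + 7 = hour 29.
Production deploy cannot start until smoke testing (finishes hour 29); unit testing (finishes hour 12, plus 1-hour gap → hour 13). The controlling bound is hour 29, so production deploy finishes at 29 + 5 = hour 34.
All tasks are finished once the last one completes. Finish times: The build at 6, Unit testing at 12, The security scan at 16, Staging deploy at 22, Smoke testing at 29, Production deploy at 34. The latest is hour 34.

34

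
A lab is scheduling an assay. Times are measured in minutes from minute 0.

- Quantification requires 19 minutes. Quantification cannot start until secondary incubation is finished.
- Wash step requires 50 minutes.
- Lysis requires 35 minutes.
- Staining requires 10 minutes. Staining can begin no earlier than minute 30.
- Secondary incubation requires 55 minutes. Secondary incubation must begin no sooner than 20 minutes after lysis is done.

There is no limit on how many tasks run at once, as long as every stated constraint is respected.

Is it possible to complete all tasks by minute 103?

Staining cannot begin until its own release at minute 30. It runs from minute 30 to 30 + 10 = minute 40.
Wash step has no prerequisites, so it starts at minute 0 and finishes at minute 50.
Lysis can start immediately at minute 0; it finishes at minute 35.
After lysis (finishes minute 35, plus 20-minute gap → minute 55), secondary incubation can start at minute 55 and finishes at minute 110.
After secondary incubation (finishes minute 110), quantification can start at minute 110 and finishes at minute 129.
The earliest everything can be done is minute 129, which is after the deadline of 103, so it is not possible.

No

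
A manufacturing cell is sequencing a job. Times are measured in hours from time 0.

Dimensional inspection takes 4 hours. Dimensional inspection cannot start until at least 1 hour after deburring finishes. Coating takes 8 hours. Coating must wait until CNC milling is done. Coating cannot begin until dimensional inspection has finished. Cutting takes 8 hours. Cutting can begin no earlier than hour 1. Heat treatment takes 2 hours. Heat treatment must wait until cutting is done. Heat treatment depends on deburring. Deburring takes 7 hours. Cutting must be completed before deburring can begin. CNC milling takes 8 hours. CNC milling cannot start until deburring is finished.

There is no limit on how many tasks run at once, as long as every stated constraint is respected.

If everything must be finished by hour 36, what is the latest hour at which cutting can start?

5

To finish by hour 36, coating (duration 8) must start no later than hour 28.
Since coating (must start by hour 28) depends on it, CNC milling must finish by hour 28. Backing off its 8-hour duration gives a latest start of hour 20.
Heat treatment must finish by hour 36; it takes 2 hours, so it must start by 36 − 2 = hour 34.
Dimensional inspection has to be done before coating (must start by hour 28). That means finishing by hour 28, i.e. starting by 28 − 4 = hour 24.
Deburring has several dependents: CNC milling (must start by hour 20); heat treatment (must start by hour 34); dimensional inspection (must start by hour 24, minus 1-hour gap → hour 23). The earliest of those limits is hour 20, so deburring must start by 20 − 7 = hour 13.
Cutting feeds deburring (must start by hour 13); heat treatment (must start by hour 34). Taking the minimum, cutting must finish by hour 13 and start by 13 − 8 = hour 5.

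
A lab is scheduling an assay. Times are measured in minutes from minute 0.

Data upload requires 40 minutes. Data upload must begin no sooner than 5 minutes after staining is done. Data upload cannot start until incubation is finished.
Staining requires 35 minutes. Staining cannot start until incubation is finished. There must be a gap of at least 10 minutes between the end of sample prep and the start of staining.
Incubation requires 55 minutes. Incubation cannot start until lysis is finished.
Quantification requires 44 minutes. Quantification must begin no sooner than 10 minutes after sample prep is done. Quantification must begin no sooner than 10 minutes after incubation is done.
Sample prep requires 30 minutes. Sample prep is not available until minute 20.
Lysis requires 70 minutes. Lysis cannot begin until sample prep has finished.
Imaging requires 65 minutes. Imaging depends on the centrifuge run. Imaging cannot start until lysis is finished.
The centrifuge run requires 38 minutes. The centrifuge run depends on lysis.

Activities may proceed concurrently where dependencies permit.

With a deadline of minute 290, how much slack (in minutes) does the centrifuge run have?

67

After its own release at minute 20, sample prep can start at minute 20 and finishes at minute 50.
Lysis cannot begin until sample prep (finishes minute 50). It runs from minute 50 to 50 + 70 = minute 120.
The centrifuge run cannot begin until lysis (finishes minute 120). It runs from minute 120 to 120 + 38 = minute 158.

Working backward from the deadline:
To finish by minute 290, imaging (duration 65) must start no later than minute 225.
The centrifuge run has to be done before imaging (must start by minute 225). That means finishing by minute 225, i.e. starting by 225 − 38 = minute 187.
So the centrifuge run can start as early as minute 120 and as late as minute 187, giving 187 − 120 = 67 minutes of slack.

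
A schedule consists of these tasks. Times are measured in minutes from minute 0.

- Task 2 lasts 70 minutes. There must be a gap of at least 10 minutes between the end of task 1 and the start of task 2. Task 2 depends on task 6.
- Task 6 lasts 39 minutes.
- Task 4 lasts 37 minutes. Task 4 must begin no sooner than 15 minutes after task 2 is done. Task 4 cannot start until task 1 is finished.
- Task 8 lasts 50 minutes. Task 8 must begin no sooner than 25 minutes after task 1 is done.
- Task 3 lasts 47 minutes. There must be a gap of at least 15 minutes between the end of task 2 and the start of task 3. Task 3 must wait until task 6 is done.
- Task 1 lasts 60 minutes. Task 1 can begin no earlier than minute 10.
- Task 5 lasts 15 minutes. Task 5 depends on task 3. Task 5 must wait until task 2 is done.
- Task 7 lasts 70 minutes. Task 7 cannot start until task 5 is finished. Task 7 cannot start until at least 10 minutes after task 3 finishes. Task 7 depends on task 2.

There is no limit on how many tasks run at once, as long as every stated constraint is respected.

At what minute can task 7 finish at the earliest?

297

Nothing blocks task 6, so it runs from minute 0 to minute 39.
After its own release at minute 10, task 1 can start at minute 10 and finishes at minute 70.
Task 2 needs all of task 1 (finishes minute 70, plus 10-minute gap → minute 80); task 6 (finishes minute 39). That puts its earliest start at minute 80; it finishes at 80 + 70 = minute 150.
Task 3 cannot start until task 2 (finishes minute 150, plus 15-minute gap → minute 165); task 6 (finishes minute 39). The controlling bound is minute 165, so task 3 finishes at 165 + 47 = minute 212.
Task 5 has to wait for task 3 (finishes minute 212); task 2 (finishes minute 150). The latest of these is minute 212, so task 5 runs minute 212 to 212 + 15 = minute 227.
Task 7 needs all of task 5 (finishes minute 227); task 3 (finishes minute 212, plus 10-minute gap → minute 222); task 2 (finishes minute 150). That puts its earliest start at minute 227; it finishes at 227 + 70 = minute 297.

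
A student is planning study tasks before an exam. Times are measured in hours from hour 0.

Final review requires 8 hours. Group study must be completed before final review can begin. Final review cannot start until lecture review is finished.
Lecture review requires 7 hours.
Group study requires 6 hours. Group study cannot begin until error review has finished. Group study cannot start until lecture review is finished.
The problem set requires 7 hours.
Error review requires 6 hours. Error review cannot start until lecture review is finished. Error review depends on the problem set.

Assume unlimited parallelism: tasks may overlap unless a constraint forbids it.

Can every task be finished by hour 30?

Yes

Nothing blocks the problem set, so it runs from hour 0 to hour 7.
Lecture review can start immediately at hour 0; it finishes at hour 7.
For error review: lecture review (finishes hour 7); the problem set (finishes hour 7). Taking the maximum gives a start of hour 7, and it finishes at 7 + 6 = hour 13.
Group study cannot start until error review (finishes hour 13); lecture review (finishes hour 7). The controlling bound is hour 13, so group study finishes at 13 + 6 = hour 19.
Final review needs all of group study (finishes hour 19); lecture review (finishes hour 7). That puts its earliest start at hour 19; it finishes at 19 + 8 = hour 27.
Every task is finished by hour 27, which is no later than the deadline of 30, so the schedule is feasible.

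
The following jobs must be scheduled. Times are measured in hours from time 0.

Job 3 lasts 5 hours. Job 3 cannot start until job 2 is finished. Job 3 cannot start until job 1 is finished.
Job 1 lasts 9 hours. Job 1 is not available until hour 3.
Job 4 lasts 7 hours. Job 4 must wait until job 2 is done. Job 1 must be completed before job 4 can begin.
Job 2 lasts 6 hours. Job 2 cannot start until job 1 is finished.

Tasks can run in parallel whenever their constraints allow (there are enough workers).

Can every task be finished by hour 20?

No

After its own release at hour 3, job 1 can start at hour 3 and finishes at hour 12.
After job 1 (finishes hour 12), job 2 can start at hour 12 and finishes at hour 18.
Job 4 cannot start until job 2 (finishes hour 18); job 1 (finishes hour 12). The controlling bound is hour 18, so job 4 finishes at 18 + 7 = hour 25.
Job 3 has to wait for job 2 (finishes hour 18); job 1 (finishes hour 12). The latest of these is hour 18, so job 3 runs hour 18 to 18 + 5 = hour 23.
The earliest everything can be done is hour 25, which is after the deadline of 20, so it is not possible.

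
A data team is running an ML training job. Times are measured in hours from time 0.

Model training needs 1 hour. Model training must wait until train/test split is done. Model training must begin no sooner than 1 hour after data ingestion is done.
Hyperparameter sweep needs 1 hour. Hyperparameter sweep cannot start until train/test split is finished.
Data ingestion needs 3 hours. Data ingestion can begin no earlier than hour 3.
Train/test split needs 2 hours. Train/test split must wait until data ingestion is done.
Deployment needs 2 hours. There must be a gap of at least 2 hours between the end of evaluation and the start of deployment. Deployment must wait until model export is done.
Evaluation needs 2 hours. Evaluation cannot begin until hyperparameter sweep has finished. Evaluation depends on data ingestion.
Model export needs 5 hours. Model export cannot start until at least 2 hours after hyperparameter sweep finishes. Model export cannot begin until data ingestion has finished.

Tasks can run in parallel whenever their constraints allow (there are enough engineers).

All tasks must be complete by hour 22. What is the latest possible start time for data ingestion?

7

Deployment must finish by hour 22; it takes 2 hours, so it must start by 22 − 2 = hour 20.
Since deployment (must start by hour 20, minus 2-hour gap → hour 18) depends on it, evaluation must finish by hour 18. Backing off its 2-hour duration gives a latest start of hour 16.
Model export has to be done before deployment (must start by hour 20). That means finishing by hour 20, i.e. starting by 20 − 5 = hour 15.
Hyperparameter sweep feeds evaluation (must start by hour 16); model export (must start by hour 15, minus 2-hour gap → hour 13). Taking the minimum, hyperparameter sweep must finish by hour 13 and start by 13 − 1 = hour 12.
Model training has no dependents, so it just needs to finish by hour 22. Starting by 22 − 1 = hour 21 achieves that.
For train/test split: hyperparameter sweep (must start by hour 12); model training (must start by hour 21). The most restrictive is hour 12; with a 2-hour duration, train/test split must start by hour 10.
Data ingestion feeds train/test split (must start by hour 10); model training (must start by hour 21, minus 1-hour gap → hour 20); evaluation (must start by hour 16); model export (must start by hour 15). Taking the minimum, data ingestion must finish by hour 10 and start by 10 − 3 = hour 7.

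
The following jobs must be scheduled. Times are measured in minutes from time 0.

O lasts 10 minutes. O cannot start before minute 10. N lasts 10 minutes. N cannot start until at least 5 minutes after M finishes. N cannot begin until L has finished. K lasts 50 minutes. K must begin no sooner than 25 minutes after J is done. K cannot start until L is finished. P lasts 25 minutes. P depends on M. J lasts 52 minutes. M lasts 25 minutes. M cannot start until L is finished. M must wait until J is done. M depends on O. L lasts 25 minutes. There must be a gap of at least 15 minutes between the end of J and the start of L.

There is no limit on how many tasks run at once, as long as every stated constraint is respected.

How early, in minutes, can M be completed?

117

O cannot begin until its own release at minute 10. It runs from minute 10 to 10 + 10 = minute 20.
J can start immediately at minute 0; it finishes at minute 52.
L cannot begin until J (finishes minute 52, plus 15-minute gap → minute 67). It runs from minute 67 to 67 + 25 = minute 92.
M cannot start until L (finishes minute 92); J (finishes minute 52); O (finishes minute 20). The controlling bound is minute 92, so M finishes at 92 + 25 = minute 117.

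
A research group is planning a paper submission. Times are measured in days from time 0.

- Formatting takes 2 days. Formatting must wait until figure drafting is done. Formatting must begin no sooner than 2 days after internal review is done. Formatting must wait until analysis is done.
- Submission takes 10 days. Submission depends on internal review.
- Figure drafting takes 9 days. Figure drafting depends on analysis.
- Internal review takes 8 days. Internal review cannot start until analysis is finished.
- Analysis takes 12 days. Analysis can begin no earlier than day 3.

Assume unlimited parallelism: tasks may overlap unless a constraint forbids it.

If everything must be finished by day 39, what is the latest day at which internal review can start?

21

Formatting has no dependents, so it just needs to finish by day 39. Starting by 39 − 2 = day 37 achieves that.
Submission must finish by day 39; it takes 10 days, so it must start by 39 − 10 = day 29.
Internal review feeds formatting (must start by day 37, minus 2-day gap → day 35); submission (must start by day 29). Taking the minimum, internal review must finish by day 29 and start by 29 − 8 = day 21.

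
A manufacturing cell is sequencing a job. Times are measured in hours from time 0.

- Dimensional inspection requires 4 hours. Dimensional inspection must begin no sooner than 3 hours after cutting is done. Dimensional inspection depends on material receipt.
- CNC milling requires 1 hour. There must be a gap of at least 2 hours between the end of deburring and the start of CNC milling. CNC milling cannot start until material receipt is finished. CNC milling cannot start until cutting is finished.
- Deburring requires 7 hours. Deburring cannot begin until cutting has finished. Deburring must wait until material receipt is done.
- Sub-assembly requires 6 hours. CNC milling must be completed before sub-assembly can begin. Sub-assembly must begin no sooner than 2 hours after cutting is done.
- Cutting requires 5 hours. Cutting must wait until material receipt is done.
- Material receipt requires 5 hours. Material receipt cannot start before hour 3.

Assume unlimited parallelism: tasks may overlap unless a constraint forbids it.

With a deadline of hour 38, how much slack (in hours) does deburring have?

Material receipt cannot begin until its own release at hour 3. It runs from hour 3 to 3 + 5 = hour 8.
Cutting cannot begin until material receipt (finishes hour 8). It runs from hour 8 to 8 + 5 = hour 13.
Deburring cannot start until cutting (finishes hour 13); material receipt (finishes hour 8). The controlling bound is hour 13, so deburring finishes at 13 + 7 = hour 20.

Working backward from the deadline:
Sub-assembly must finish by hour 38; it takes 6 hours, so it must start by 38 − 6 = hour 32.
Since sub-assembly (must start by hour 32) depends on it, CNC milling must finish by hour 32. Backing off its 1-hour duration gives a latest start of hour 31.
Deburring has to be done before CNC milling (must start by hour 31, minus 2-hour gap → hour 29). That means finishing by hour 29, i.e. starting by 29 − 7 = hour 22.
So deburring can start as early as hour 13 and as late as hour 22, giving 22 − 13 = 9 hours of slack.

9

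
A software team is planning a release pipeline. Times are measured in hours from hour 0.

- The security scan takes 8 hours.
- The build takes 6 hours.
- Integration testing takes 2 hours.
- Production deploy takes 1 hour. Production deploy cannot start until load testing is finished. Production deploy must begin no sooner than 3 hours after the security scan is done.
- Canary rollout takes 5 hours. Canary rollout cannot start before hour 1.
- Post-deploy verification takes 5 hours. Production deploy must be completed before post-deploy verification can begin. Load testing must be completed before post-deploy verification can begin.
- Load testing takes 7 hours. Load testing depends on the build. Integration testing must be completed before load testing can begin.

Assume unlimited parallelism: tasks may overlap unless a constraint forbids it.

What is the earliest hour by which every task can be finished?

19

Canary rollout waits on its own release at hour 1, so it starts at hour 1 and finishes at 1 + 5 = hour 6.
The security scan can start immediately at hour 0; it finishes at hour 8.
Integration testing can start immediately at hour 0; it finishes at hour 2.
Nothing blocks the build, so it runs from hour 0 to hour 6.
For load testing: the build (finishes hour 6); integration testing (finishes hour 2). Taking the maximum gives a start of hour 6, and it finishes at 6 + 7 = hour 13.
Production deploy has to wait for load testing (finishes hour 13); the security scan (finishes hour 8, plus 3-hour gap → hour 11). The latest of these is hour 13, so production deploy runs hour 13 to 13 + 1 = hour 14.
For post-deploy verification: production deploy (finishes hour 14); load testing (finishes hour 13). Taking the maximum gives a start of hour 14, and it finishes at 14 + 5 = hour 19.
All tasks are finished once the last one completes. Finish times: The build at 6, Integration testing at 2, The security scan at 8, Canary rollout at 6, Load testing at 13, Production deploy at 14, Post-deploy verification at 19. The latest is hour 19.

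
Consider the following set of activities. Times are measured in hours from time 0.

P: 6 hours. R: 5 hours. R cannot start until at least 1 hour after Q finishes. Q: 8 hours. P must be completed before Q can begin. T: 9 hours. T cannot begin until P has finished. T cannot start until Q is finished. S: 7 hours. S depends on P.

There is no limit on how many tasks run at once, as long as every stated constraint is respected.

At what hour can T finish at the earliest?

23

Nothing blocks P, so it runs from hour 0 to hour 6.
Q cannot begin until P (finishes hour 6). It runs from hour 6 to 6 + 8 = hour 14.
For T: P (finishes hour 6); Q (finishes hour 14). Taking the maximum gives a start of hour 14, and it finishes at 14 + 9 = hour 23.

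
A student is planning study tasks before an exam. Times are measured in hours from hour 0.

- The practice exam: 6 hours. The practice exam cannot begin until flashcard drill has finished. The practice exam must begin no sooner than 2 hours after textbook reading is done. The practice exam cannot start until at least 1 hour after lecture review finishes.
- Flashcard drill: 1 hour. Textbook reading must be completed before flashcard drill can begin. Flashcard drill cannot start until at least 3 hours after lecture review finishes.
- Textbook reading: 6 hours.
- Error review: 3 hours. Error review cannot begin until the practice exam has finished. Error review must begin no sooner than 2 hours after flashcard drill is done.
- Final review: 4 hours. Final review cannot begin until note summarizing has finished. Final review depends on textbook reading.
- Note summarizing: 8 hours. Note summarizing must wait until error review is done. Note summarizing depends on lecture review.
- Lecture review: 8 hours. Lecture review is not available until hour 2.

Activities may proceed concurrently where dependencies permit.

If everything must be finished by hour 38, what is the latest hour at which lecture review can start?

5

To finish by hour 38, final review (duration 4) must start no later than hour 34.
Note summarizing has to be done before final review (must start by hour 34). That means finishing by hour 34, i.e. starting by 34 − 8 = hour 26.
Error review has to be done before note summarizing (must start by hour 26). That means finishing by hour 26, i.e. starting by 26 − 3 = hour 23.
The practice exam has to be done before error review (must start by hour 23). That means finishing by hour 23, i.e. starting by 23 − 6 = hour 17.
Flashcard drill feeds the practice exam (must start by hour 17); error review (must start by hour 23, minus 2-hour gap → hour 21). Taking the minimum, flashcard drill must finish by hour 17 and start by 17 − 1 = hour 16.
Lecture review has several dependents: flashcard drill (must start by hour 16, minus 3-hour gap → hour 13); the practice exam (must start by hour 17, minus 1-hour gap → hour 16); note summarizing (must start by hour 26). The earliest of those limits is hour 13, so lecture review must start by 13 − 8 = hour 5.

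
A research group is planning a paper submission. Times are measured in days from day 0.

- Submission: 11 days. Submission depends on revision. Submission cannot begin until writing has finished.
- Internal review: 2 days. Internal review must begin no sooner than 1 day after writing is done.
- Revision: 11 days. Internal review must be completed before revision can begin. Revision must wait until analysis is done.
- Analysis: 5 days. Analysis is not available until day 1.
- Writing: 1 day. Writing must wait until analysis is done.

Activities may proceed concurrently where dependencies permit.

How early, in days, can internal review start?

Analysis cannot begin until its own release at day 1. It runs from day 1 to 1 + 5 = day 6.
Writing cannot begin until analysis (finishes day 6). It runs from day 6 to 6 + 1 = day 7.
Internal review waits on writing (finishes day 7, plus 1-day gap → day 8), so the earliest it can start is day 8.

8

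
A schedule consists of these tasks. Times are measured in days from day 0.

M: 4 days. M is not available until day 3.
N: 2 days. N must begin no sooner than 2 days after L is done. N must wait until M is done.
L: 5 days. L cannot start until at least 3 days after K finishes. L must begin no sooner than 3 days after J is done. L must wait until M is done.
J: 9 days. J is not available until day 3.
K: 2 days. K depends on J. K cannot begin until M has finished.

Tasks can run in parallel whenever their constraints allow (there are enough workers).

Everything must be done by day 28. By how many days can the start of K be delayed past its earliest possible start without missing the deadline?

M cannot begin until its own release at day 3. It runs from day 3 to 3 + 4 = day 7.
J waits on its own release at day 3, so it starts at day 3 and finishes at 3 + 9 = day 12.
K cannot start until J (finishes day 12); M (finishes day 7). The controlling bound is day 12, so K finishes at 12 + 2 = day 14.

Working backward from the deadline:
N must finish by day 28; it takes 2 days, so it must start by 28 − 2 = day 26.
Since N (must start by day 26, minus 2-day gap → day 24) depends on it, L must finish by day 24. Backing off its 5-day duration gives a latest start of day 19.
K has to be done before L (must start by day 19, minus 3-day gap → day 16). That means finishing by day 16, i.e. starting by 16 − 2 = day 14.
So K can start as early as day 12 and as late as day 14, giving 14 − 12 = 2 days of slack.

2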